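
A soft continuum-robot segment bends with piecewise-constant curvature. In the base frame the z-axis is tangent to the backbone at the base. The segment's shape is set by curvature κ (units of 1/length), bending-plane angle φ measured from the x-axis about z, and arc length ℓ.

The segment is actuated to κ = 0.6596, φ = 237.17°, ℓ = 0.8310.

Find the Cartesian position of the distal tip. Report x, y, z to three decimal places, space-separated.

-0.120 -0.187 0.790

θ = κ·ℓ = 0.6596 × 0.8310 = 0.54813 rad
ρ = (1 − cos θ)/κ = (1 − 0.85350)/0.6596 = 0.22210
z = sin θ / κ = 0.52109/0.6596 = 0.79001
x = ρ cos φ = 0.22210 × cos(237.17°) = -0.12041
y = ρ sin φ = 0.22210 × sin(237.17°) = -0.18663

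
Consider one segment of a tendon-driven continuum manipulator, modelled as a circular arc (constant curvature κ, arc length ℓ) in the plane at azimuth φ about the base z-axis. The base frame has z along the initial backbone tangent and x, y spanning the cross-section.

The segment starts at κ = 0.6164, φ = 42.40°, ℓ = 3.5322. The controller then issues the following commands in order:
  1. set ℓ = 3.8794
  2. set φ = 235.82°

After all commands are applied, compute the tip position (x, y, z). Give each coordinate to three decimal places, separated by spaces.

-1.578 -2.324 1.106

initial: κ=0.6164, φ=42.40°, ℓ=3.5322
cmd 1: set ℓ=3.8794 → (κ,φ,ℓ)=(0.6164,42.40°,3.8794) → tip=(2.0743,1.8941,1.1062)
cmd 2: set φ=235.82° → (κ,φ,ℓ)=(0.6164,235.82°,3.8794) → tip=(-1.5781,-2.3238,1.1062)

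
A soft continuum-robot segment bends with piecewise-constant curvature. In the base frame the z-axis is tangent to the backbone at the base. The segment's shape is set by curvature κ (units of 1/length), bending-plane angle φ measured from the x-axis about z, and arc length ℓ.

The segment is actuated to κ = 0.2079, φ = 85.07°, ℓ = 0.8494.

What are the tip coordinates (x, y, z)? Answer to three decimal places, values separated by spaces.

θ = κ·ℓ = 0.2079 × 0.8494 = 0.17659 rad
ρ = (1 − cos θ)/κ = (1 − 0.98445)/0.2079 = 0.07480
z = sin θ / κ = 0.17567/0.2079 = 0.84499
x = ρ cos φ = 0.07480 × cos(85.07°) = 0.00643
y = ρ sin φ = 0.07480 × sin(85.07°) = 0.07453

0.006 0.075 0.845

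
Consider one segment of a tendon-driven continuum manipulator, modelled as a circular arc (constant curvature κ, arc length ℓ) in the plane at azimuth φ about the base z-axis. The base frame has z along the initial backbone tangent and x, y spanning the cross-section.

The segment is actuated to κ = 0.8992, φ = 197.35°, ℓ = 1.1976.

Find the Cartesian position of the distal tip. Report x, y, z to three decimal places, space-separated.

-0.558 -0.174 0.979

θ = κ·ℓ = 0.8992 × 1.1976 = 1.07688 rad
ρ = (1 − cos θ)/κ = (1 − 0.47408)/0.8992 = 0.58488
z = sin θ / κ = 0.88048/0.8992 = 0.97919
x = ρ cos φ = 0.58488 × cos(197.35°) = -0.55827
y = ρ sin φ = 0.58488 × sin(197.35°) = -0.17442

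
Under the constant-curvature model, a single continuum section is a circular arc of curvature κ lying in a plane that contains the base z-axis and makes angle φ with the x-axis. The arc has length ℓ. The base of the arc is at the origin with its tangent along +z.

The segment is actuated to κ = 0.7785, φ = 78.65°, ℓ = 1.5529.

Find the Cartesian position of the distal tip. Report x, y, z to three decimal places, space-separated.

0.163 0.814 1.201

θ = κ·ℓ = 0.7785 × 1.5529 = 1.20893 rad
ρ = (1 − cos θ)/κ = (1 − 0.35402)/0.7785 = 0.82978
z = sin θ / κ = 0.93524/0.7785 = 1.20133
x = ρ cos φ = 0.82978 × cos(78.65°) = 0.16330
y = ρ sin φ = 0.82978 × sin(78.65°) = 0.81355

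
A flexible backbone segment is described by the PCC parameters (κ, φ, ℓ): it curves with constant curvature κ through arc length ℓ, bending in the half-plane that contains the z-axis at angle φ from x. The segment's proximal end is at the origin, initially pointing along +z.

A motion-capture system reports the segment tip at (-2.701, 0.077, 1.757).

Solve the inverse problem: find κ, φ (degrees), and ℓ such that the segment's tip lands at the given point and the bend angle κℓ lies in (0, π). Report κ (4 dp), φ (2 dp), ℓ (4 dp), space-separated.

ρ = √(x²+y²) = √(-2.701² + 0.077²) = 2.70210
φ = atan2(y, x) mod 360° = atan2(0.077, -2.701) = 178.3671°
|p|² = ρ² + z² = 2.70210² + 1.757² = 10.38838
κ = 2ρ / |p|² = 2×2.70210 / 10.38838 = 0.52022
θ = 2·atan2(ρ, z) = 2·atan2(2.70210, 1.757) = 1.98851 rad
ℓ = θ/κ = 1.98851/0.52022 = 3.82248

0.5202 178.37 3.8225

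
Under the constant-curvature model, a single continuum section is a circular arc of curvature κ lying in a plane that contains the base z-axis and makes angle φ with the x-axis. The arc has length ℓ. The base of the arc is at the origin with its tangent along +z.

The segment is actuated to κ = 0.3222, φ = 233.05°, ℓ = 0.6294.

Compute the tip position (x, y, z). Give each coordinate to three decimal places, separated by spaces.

θ = κ·ℓ = 0.3222 × 0.6294 = 0.20279 rad
ρ = (1 − cos θ)/κ = (1 − 0.97951)/0.3222 = 0.06360
z = sin θ / κ = 0.20141/0.3222 = 0.62509
x = ρ cos φ = 0.06360 × cos(233.05°) = -0.03823
y = ρ sin φ = 0.06360 × sin(233.05°) = -0.05083

-0.038 -0.051 0.625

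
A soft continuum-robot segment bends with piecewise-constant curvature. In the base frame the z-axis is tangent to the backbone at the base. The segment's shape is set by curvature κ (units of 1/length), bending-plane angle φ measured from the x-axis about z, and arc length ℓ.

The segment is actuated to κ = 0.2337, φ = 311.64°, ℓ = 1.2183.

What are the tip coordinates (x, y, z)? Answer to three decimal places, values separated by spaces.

θ = κ·ℓ = 0.2337 × 1.2183 = 0.28472 rad
ρ = (1 − cos θ)/κ = (1 − 0.95974)/0.2337 = 0.17227
z = sin θ / κ = 0.28089/0.2337 = 1.20191
x = ρ cos φ = 0.17227 × cos(311.64°) = 0.11446
y = ρ sin φ = 0.17227 × sin(311.64°) = -0.12874

0.114 -0.129 1.202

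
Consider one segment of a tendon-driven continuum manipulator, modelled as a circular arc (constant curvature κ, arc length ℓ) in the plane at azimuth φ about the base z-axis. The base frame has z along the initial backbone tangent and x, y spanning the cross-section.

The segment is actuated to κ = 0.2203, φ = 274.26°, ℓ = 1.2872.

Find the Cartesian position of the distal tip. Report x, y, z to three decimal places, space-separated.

θ = κ·ℓ = 0.2203 × 1.2872 = 0.28357 rad
ρ = (1 − cos θ)/κ = (1 − 0.96006)/0.2203 = 0.18129
z = sin θ / κ = 0.27979/0.2203 = 1.27002
x = ρ cos φ = 0.18129 × cos(274.26°) = 0.01347
y = ρ sin φ = 0.18129 × sin(274.26°) = -0.18079

0.013 -0.181 1.270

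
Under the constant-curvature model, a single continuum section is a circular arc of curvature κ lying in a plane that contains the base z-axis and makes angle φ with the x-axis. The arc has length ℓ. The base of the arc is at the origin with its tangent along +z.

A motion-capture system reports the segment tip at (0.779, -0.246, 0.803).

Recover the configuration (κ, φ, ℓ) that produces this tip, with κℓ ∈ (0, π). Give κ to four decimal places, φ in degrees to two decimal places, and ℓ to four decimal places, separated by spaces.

ρ = √(x²+y²) = √(0.779² + -0.246²) = 0.81692
φ = atan2(y, x) mod 360° = atan2(-0.246, 0.779) = 342.4744°
|p|² = ρ² + z² = 0.81692² + 0.803² = 1.31217
κ = 2ρ / |p|² = 2×0.81692 / 1.31217 = 1.24515
θ = 2·atan2(ρ, z) = 2·atan2(0.81692, 0.803) = 1.58798 rad
ℓ = θ/κ = 1.58798/1.24515 = 1.27534

1.2451 342.47 1.2753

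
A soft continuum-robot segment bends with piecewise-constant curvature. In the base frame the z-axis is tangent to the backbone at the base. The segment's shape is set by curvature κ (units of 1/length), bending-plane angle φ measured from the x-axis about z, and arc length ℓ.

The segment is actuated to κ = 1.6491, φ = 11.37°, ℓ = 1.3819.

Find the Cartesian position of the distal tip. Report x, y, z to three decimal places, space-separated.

θ = κ·ℓ = 1.6491 × 1.3819 = 2.27889 rad
ρ = (1 − cos θ)/κ = (1 − -0.65039)/1.6491 = 1.00078
z = sin θ / κ = 0.75960/1.6491 = 0.46062
x = ρ cos φ = 1.00078 × cos(11.37°) = 0.98114
y = ρ sin φ = 1.00078 × sin(11.37°) = 0.19730

0.981 0.197 0.461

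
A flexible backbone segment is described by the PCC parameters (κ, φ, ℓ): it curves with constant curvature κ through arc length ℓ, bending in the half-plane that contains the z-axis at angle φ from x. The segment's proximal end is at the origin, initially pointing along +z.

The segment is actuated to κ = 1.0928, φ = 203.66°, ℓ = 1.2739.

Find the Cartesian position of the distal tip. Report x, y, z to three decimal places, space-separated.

θ = κ·ℓ = 1.0928 × 1.2739 = 1.39212 rad
ρ = (1 − cos θ)/κ = (1 − 0.17773)/1.0928 = 0.75244
z = sin θ / κ = 0.98408/1.0928 = 0.90051
x = ρ cos φ = 0.75244 × cos(203.66°) = -0.68920
y = ρ sin φ = 0.75244 × sin(203.66°) = -0.30196

-0.689 -0.302 0.901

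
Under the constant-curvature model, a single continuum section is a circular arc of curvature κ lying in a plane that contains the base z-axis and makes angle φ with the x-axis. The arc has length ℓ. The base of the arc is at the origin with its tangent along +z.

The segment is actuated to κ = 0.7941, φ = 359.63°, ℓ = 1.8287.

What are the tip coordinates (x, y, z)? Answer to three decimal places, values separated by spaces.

1.110 -0.007 1.250

θ = κ·ℓ = 0.7941 × 1.8287 = 1.45217 rad
ρ = (1 − cos θ)/κ = (1 − 0.11835)/0.7941 = 1.11025
z = sin θ / κ = 0.99297/0.7941 = 1.25044
x = ρ cos φ = 1.11025 × cos(359.63°) = 1.11023
y = ρ sin φ = 1.11025 × sin(359.63°) = -0.00717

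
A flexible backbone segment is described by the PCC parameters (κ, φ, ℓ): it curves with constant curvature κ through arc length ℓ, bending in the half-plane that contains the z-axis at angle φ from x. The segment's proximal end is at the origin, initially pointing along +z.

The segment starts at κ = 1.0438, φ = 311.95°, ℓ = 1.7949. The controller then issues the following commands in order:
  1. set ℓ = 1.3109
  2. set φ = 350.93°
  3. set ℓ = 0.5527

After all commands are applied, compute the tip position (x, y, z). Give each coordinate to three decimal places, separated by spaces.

0.153 -0.024 0.523

initial: κ=1.0438, φ=311.95°, ℓ=1.7949
cmd 1: set ℓ=1.3109 → (κ,φ,ℓ)=(1.0438,311.95°,1.3109) → tip=(0.5116,-0.5692,0.9385)
cmd 2: set φ=350.93° → (κ,φ,ℓ)=(1.0438,350.93°,1.3109) → tip=(0.7558,-0.1207,0.9385)
cmd 3: set ℓ=0.5527 → (κ,φ,ℓ)=(1.0438,350.93°,0.5527) → tip=(0.1531,-0.0244,0.5225)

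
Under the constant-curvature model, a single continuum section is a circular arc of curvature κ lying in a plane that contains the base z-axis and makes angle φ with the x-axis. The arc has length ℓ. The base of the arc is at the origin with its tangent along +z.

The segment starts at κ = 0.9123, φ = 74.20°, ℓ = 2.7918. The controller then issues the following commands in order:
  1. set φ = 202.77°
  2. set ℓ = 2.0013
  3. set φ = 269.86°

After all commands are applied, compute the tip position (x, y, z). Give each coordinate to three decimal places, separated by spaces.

initial: κ=0.9123, φ=74.20°, ℓ=2.7918
cmd 1: set φ=202.77° → (κ,φ,ℓ)=(0.9123,202.77°,2.7918) → tip=(-1.8479,-0.7757,0.6141)
cmd 2: set ℓ=2.0013 → (κ,φ,ℓ)=(0.9123,202.77°,2.0013) → tip=(-1.2656,-0.5312,1.0607)
cmd 3: set φ=269.86° → (κ,φ,ℓ)=(0.9123,269.86°,2.0013) → tip=(-0.0034,-1.3726,1.0607)

-0.003 -1.373 1.061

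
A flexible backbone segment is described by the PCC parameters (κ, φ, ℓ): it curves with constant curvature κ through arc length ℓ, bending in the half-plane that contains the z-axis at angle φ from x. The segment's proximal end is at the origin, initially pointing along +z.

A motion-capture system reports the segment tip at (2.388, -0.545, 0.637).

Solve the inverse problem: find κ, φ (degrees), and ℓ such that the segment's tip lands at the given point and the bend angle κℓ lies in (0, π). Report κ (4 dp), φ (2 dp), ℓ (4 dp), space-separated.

0.7648 347.14 3.4424

ρ = √(x²+y²) = √(2.388² + -0.545²) = 2.44940
φ = atan2(y, x) mod 360° = atan2(-0.545, 2.388) = 347.1439°
|p|² = ρ² + z² = 2.44940² + 0.637² = 6.40534
κ = 2ρ / |p|² = 2×2.44940 / 6.40534 = 0.76480
θ = 2·atan2(ρ, z) = 2·atan2(2.44940, 0.637) = 2.63274 rad
ℓ = θ/κ = 2.63274/0.76480 = 3.44239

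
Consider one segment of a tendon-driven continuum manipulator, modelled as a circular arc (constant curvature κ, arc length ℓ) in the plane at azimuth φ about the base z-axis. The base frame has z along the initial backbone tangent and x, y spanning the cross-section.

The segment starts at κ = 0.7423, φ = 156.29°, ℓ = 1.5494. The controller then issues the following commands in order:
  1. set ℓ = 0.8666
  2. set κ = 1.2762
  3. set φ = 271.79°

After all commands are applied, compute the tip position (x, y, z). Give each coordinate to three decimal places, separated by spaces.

initial: κ=0.7423, φ=156.29°, ℓ=1.5494
cmd 1: set ℓ=0.8666 → (κ,φ,ℓ)=(0.7423,156.29°,0.8666) → tip=(-0.2465,0.1083,0.8081)
cmd 2: set κ=1.2762 → (κ,φ,ℓ)=(1.2762,156.29°,0.8666) → tip=(-0.3958,0.1738,0.7004)
cmd 3: set φ=271.79° → (κ,φ,ℓ)=(1.2762,271.79°,0.8666) → tip=(0.0135,-0.4321,0.7004)

0.014 -0.432 0.700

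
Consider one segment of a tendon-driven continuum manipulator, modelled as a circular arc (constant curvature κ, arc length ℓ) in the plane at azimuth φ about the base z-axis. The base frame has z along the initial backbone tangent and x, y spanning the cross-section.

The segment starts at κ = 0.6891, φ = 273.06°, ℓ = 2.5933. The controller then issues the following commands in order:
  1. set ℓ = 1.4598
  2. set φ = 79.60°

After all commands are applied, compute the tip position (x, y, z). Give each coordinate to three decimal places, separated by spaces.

initial: κ=0.6891, φ=273.06°, ℓ=2.5933
cmd 1: set ℓ=1.4598 → (κ,φ,ℓ)=(0.6891,273.06°,1.4598) → tip=(0.0360,-0.6734,1.2258)
cmd 2: set φ=79.60° → (κ,φ,ℓ)=(0.6891,79.60°,1.4598) → tip=(0.1217,0.6633,1.2258)

0.122 0.663 1.226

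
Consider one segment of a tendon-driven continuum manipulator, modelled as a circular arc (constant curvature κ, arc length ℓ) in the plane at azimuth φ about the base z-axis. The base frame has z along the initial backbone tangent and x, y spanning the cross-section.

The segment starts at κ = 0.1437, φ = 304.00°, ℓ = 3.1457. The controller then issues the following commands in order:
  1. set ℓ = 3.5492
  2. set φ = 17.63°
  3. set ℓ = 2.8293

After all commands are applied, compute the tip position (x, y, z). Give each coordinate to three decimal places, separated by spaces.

initial: κ=0.1437, φ=304.00°, ℓ=3.1457
cmd 1: set ℓ=3.5492 → (κ,φ,ℓ)=(0.1437,304.00°,3.5492) → tip=(0.4952,-0.7342,3.3973)
cmd 2: set φ=17.63° → (κ,φ,ℓ)=(0.1437,17.63°,3.5492) → tip=(0.8440,0.2682,3.3973)
cmd 3: set ℓ=2.8293 → (κ,φ,ℓ)=(0.1437,17.63°,2.8293) → tip=(0.5406,0.1718,2.7520)

0.541 0.172 2.752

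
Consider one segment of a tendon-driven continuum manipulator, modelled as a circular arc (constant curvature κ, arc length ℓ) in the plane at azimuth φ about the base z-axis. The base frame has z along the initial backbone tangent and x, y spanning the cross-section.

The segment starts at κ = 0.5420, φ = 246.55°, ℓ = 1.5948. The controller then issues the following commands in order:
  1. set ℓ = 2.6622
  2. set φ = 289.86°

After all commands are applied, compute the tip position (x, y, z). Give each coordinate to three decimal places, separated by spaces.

initial: κ=0.5420, φ=246.55°, ℓ=1.5948
cmd 1: set ℓ=2.6622 → (κ,φ,ℓ)=(0.5420,246.55°,2.6622) → tip=(-0.6406,-1.4768,1.8300)
cmd 2: set φ=289.86° → (κ,φ,ℓ)=(0.5420,289.86°,2.6622) → tip=(0.5469,-1.5140,1.8300)

0.547 -1.514 1.830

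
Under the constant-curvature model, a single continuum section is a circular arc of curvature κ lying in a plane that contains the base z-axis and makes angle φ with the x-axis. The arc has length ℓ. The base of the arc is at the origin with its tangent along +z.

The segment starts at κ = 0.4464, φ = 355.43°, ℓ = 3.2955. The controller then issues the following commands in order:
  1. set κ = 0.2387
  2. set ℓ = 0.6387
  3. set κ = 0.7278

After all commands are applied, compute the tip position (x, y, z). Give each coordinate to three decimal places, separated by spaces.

initial: κ=0.4464, φ=355.43°, ℓ=3.2955
cmd 1: set κ=0.2387 → (κ,φ,ℓ)=(0.2387,355.43°,3.2955) → tip=(1.2268,-0.0981,2.9660)
cmd 2: set ℓ=0.6387 → (κ,φ,ℓ)=(0.2387,355.43°,0.6387) → tip=(0.0484,-0.0039,0.6362)
cmd 3: set κ=0.7278 → (κ,φ,ℓ)=(0.7278,355.43°,0.6387) → tip=(0.1453,-0.0116,0.6159)

0.145 -0.012 0.616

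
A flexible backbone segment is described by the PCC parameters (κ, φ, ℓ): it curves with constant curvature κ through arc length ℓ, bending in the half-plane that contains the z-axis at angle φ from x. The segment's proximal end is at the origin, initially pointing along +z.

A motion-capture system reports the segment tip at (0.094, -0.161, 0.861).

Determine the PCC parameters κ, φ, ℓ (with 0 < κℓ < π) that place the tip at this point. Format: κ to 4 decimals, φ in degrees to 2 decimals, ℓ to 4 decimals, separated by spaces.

ρ = √(x²+y²) = √(0.094² + -0.161²) = 0.18643
φ = atan2(y, x) mod 360° = atan2(-0.161, 0.094) = 300.2786°
|p|² = ρ² + z² = 0.18643² + 0.861² = 0.77608
κ = 2ρ / |p|² = 2×0.18643 / 0.77608 = 0.48045
θ = 2·atan2(ρ, z) = 2·atan2(0.18643, 0.861) = 0.42648 rad
ℓ = θ/κ = 0.42648/0.48045 = 0.88766

0.4804 300.28 0.8877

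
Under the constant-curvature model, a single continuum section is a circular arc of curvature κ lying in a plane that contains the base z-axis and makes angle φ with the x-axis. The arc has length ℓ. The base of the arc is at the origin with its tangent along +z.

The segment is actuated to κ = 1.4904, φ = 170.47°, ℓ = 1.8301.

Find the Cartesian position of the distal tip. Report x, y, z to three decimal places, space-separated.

-1.267 0.213 0.270

θ = κ·ℓ = 1.4904 × 1.8301 = 2.72758 rad
ρ = (1 − cos θ)/κ = (1 − -0.91551)/1.4904 = 1.28524
z = sin θ / κ = 0.40229/1.4904 = 0.26992
x = ρ cos φ = 1.28524 × cos(170.47°) = -1.26750
y = ρ sin φ = 1.28524 × sin(170.47°) = 0.21279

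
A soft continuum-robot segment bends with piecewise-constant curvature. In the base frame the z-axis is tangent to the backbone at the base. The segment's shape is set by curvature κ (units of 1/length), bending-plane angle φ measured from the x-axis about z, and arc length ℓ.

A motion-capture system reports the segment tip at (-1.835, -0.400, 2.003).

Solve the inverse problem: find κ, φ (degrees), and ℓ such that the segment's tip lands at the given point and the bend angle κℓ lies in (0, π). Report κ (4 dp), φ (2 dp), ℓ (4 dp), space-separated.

ρ = √(x²+y²) = √(-1.835² + -0.400²) = 1.87809
φ = atan2(y, x) mod 360° = atan2(-0.400, -1.835) = 192.2972°
|p|² = ρ² + z² = 1.87809² + 2.003² = 7.53923
κ = 2ρ / |p|² = 2×1.87809 / 7.53923 = 0.49822
θ = 2·atan2(ρ, z) = 2·atan2(1.87809, 2.003) = 1.50645 rad
ℓ = θ/κ = 1.50645/0.49822 = 3.02368

0.4982 192.30 3.0237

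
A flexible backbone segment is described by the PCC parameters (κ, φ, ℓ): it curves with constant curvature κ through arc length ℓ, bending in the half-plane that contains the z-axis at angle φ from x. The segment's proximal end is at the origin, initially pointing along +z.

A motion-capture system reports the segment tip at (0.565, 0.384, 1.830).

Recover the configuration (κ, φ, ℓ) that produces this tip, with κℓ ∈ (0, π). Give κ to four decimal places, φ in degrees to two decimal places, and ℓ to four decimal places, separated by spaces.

ρ = √(x²+y²) = √(0.565² + 0.384²) = 0.68314
φ = atan2(y, x) mod 360° = atan2(0.384, 0.565) = 34.2018°
|p|² = ρ² + z² = 0.68314² + 1.830² = 3.81558
κ = 2ρ / |p|² = 2×0.68314 / 3.81558 = 0.35808
θ = 2·atan2(ρ, z) = 2·atan2(0.68314, 1.830) = 0.71456 rad
ℓ = θ/κ = 0.71456/0.35808 = 1.99554

0.3581 34.20 1.9955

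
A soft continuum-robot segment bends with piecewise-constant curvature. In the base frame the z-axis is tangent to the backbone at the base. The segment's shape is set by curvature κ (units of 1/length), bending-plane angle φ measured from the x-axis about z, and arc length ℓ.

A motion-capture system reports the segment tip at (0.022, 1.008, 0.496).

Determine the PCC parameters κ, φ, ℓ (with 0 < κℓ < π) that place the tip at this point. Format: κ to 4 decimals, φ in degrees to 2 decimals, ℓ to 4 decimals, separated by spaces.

ρ = √(x²+y²) = √(0.022² + 1.008²) = 1.00824
φ = atan2(y, x) mod 360° = atan2(1.008, 0.022) = 88.7497°
|p|² = ρ² + z² = 1.00824² + 0.496² = 1.26256
κ = 2ρ / |p|² = 2×1.00824 / 1.26256 = 1.59713
θ = 2·atan2(ρ, z) = 2·atan2(1.00824, 0.496) = 2.22722 rad
ℓ = θ/κ = 2.22722/1.59713 = 1.39452

1.5971 88.75 1.3945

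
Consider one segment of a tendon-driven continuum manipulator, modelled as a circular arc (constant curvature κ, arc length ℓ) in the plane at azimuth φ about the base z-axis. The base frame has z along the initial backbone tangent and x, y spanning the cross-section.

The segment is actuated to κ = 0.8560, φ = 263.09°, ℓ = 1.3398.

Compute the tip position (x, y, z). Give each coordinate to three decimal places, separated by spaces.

θ = κ·ℓ = 0.8560 × 1.3398 = 1.14687 rad
ρ = (1 − cos θ)/κ = (1 − 0.41134)/0.8560 = 0.68768
z = sin θ / κ = 0.91148/0.8560 = 1.06481
x = ρ cos φ = 0.68768 × cos(263.09°) = -0.08274
y = ρ sin φ = 0.68768 × sin(263.09°) = -0.68269

-0.083 -0.683 1.065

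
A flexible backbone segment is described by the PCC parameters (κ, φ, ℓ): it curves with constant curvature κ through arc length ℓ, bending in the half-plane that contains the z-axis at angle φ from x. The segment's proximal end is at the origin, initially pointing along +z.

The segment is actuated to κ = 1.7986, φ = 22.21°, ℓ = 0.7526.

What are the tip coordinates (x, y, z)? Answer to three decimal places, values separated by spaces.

θ = κ·ℓ = 1.7986 × 0.7526 = 1.35363 rad
ρ = (1 − cos θ)/κ = (1 − 0.21547)/1.7986 = 0.43619
z = sin θ / κ = 0.97651/1.7986 = 0.54293
x = ρ cos φ = 0.43619 × cos(22.21°) = 0.40383
y = ρ sin φ = 0.43619 × sin(22.21°) = 0.16488

0.404 0.165 0.543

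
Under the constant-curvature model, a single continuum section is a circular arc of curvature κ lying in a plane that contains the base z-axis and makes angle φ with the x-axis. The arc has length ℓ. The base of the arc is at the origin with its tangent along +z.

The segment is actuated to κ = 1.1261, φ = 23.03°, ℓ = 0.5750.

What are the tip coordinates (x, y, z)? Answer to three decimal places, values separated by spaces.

θ = κ·ℓ = 1.1261 × 0.5750 = 0.64751 rad
ρ = (1 − cos θ)/κ = (1 − 0.79759)/1.1261 = 0.17974
z = sin θ / κ = 0.60320/1.1261 = 0.53565
x = ρ cos φ = 0.17974 × cos(23.03°) = 0.16542
y = ρ sin φ = 0.17974 × sin(23.03°) = 0.07032

0.165 0.070 0.536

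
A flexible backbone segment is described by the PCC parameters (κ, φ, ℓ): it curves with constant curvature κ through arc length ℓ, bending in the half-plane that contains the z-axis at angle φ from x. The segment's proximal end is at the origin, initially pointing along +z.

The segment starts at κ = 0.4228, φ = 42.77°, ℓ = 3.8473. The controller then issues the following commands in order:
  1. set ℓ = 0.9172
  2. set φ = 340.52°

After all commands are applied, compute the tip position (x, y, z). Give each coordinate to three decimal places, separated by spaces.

0.166 -0.059 0.894

initial: κ=0.4228, φ=42.77°, ℓ=3.8473
cmd 1: set ℓ=0.9172 → (κ,φ,ℓ)=(0.4228,42.77°,0.9172) → tip=(0.1289,0.1193,0.8944)
cmd 2: set φ=340.52° → (κ,φ,ℓ)=(0.4228,340.52°,0.9172) → tip=(0.1656,-0.0586,0.8944)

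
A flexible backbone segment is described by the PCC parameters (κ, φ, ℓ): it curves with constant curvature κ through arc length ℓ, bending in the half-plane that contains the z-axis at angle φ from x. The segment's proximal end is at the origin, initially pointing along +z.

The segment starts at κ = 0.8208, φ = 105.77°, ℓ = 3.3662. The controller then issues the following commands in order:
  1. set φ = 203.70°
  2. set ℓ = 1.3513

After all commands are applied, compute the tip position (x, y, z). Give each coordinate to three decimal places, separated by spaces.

initial: κ=0.8208, φ=105.77°, ℓ=3.3662
cmd 1: set φ=203.70° → (κ,φ,ℓ)=(0.8208,203.70°,3.3662) → tip=(-2.1521,-0.9447,0.4503)
cmd 2: set ℓ=1.3513 → (κ,φ,ℓ)=(0.8208,203.70°,1.3513) → tip=(-0.6187,-0.2716,1.0908)

-0.619 -0.272 1.091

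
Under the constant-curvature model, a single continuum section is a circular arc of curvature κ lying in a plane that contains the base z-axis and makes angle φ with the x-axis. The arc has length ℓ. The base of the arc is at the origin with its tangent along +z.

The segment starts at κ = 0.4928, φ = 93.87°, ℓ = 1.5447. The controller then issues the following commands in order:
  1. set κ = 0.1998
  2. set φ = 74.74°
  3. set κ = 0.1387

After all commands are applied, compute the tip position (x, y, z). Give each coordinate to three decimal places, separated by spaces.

0.043 0.159 1.533

initial: κ=0.4928, φ=93.87°, ℓ=1.5447
cmd 1: set κ=0.1998 → (κ,φ,ℓ)=(0.1998,93.87°,1.5447) → tip=(-0.0160,0.2359,1.5203)
cmd 2: set φ=74.74° → (κ,φ,ℓ)=(0.1998,74.74°,1.5447) → tip=(0.0622,0.2281,1.5203)
cmd 3: set κ=0.1387 → (κ,φ,ℓ)=(0.1387,74.74°,1.5447) → tip=(0.0434,0.1590,1.5329)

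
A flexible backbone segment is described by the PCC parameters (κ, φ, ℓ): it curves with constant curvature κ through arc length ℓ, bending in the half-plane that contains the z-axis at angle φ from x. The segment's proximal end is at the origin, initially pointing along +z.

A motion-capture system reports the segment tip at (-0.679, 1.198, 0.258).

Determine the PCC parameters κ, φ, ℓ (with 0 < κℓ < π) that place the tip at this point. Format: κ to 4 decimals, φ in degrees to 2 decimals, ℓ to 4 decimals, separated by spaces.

1.4031 119.54 1.9750

ρ = √(x²+y²) = √(-0.679² + 1.198²) = 1.37704
φ = atan2(y, x) mod 360° = atan2(1.198, -0.679) = 119.5436°
|p|² = ρ² + z² = 1.37704² + 0.258² = 1.96281
κ = 2ρ / |p|² = 2×1.37704 / 1.96281 = 1.40313
θ = 2·atan2(ρ, z) = 2·atan2(1.37704, 0.258) = 2.77117 rad
ℓ = θ/κ = 2.77117/1.40313 = 1.97499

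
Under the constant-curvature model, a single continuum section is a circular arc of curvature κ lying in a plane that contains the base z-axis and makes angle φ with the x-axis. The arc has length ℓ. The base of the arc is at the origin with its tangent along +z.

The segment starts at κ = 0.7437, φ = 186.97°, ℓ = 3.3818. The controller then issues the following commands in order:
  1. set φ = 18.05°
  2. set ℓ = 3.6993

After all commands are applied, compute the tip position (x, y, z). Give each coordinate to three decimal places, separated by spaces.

initial: κ=0.7437, φ=186.97°, ℓ=3.3818
cmd 1: set φ=18.05° → (κ,φ,ℓ)=(0.7437,18.05°,3.3818) → tip=(2.3141,0.7541,0.7884)
cmd 2: set ℓ=3.6993 → (κ,φ,ℓ)=(0.7437,18.05°,3.6993) → tip=(2.4607,0.8019,0.5117)

2.461 0.802 0.512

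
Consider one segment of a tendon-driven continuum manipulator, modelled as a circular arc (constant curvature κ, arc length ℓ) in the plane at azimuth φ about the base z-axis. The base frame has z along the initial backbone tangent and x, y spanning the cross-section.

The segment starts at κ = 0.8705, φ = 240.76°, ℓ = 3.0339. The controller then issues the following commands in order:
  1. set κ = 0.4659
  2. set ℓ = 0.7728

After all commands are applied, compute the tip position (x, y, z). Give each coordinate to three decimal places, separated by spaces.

initial: κ=0.8705, φ=240.76°, ℓ=3.0339
cmd 1: set κ=0.4659 → (κ,φ,ℓ)=(0.4659,240.76°,3.0339) → tip=(-0.8842,-1.5795,2.1199)
cmd 2: set ℓ=0.7728 → (κ,φ,ℓ)=(0.4659,240.76°,0.7728) → tip=(-0.0672,-0.1201,0.7562)

-0.067 -0.120 0.756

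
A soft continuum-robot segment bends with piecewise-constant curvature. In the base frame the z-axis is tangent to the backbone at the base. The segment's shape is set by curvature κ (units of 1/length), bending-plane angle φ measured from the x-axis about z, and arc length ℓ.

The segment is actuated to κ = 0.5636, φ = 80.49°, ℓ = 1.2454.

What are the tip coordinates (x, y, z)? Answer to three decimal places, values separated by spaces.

θ = κ·ℓ = 0.5636 × 1.2454 = 0.70191 rad
ρ = (1 − cos θ)/κ = (1 − 0.76361)/0.5636 = 0.41943
z = sin θ / κ = 0.64568/0.5636 = 1.14563
x = ρ cos φ = 0.41943 × cos(80.49°) = 0.06930
y = ρ sin φ = 0.41943 × sin(80.49°) = 0.41366

0.069 0.414 1.146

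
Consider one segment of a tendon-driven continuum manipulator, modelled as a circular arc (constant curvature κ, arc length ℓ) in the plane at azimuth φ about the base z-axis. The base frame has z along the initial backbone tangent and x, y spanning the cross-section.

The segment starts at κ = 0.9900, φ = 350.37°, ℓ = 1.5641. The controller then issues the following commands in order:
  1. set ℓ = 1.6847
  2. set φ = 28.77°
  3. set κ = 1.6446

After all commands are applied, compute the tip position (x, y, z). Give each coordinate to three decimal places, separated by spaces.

initial: κ=0.9900, φ=350.37°, ℓ=1.5641
cmd 1: set ℓ=1.6847 → (κ,φ,ℓ)=(0.9900,350.37°,1.6847) → tip=(1.0924,-0.1853,1.0053)
cmd 2: set φ=28.77° → (κ,φ,ℓ)=(0.9900,28.77°,1.6847) → tip=(0.9712,0.5333,1.0053)
cmd 3: set κ=1.6446 → (κ,φ,ℓ)=(1.6446,28.77°,1.6847) → tip=(1.0297,0.5654,0.2204)

1.030 0.565 0.220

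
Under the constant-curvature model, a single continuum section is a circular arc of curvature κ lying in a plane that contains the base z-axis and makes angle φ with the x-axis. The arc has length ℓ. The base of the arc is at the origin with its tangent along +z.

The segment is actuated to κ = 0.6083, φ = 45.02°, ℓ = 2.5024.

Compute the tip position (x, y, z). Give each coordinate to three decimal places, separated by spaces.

θ = κ·ℓ = 0.6083 × 2.5024 = 1.52221 rad
ρ = (1 − cos θ)/κ = (1 − 0.04857)/0.6083 = 1.56408
z = sin θ / κ = 0.99882/0.6083 = 1.64199
x = ρ cos φ = 1.56408 × cos(45.02°) = 1.10559
y = ρ sin φ = 1.56408 × sin(45.02°) = 1.10636

1.106 1.106 1.642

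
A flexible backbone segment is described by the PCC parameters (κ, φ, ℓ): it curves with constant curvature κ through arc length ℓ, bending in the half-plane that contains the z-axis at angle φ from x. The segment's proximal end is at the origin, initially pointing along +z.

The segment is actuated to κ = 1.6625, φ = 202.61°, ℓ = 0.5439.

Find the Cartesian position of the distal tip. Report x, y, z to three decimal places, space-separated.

θ = κ·ℓ = 1.6625 × 0.5439 = 0.90423 rad
ρ = (1 − cos θ)/κ = (1 − 0.61829)/1.6625 = 0.22960
z = sin θ / κ = 0.78595/1.6625 = 0.47275
x = ρ cos φ = 0.22960 × cos(202.61°) = -0.21195
y = ρ sin φ = 0.22960 × sin(202.61°) = -0.08827

-0.212 -0.088 0.473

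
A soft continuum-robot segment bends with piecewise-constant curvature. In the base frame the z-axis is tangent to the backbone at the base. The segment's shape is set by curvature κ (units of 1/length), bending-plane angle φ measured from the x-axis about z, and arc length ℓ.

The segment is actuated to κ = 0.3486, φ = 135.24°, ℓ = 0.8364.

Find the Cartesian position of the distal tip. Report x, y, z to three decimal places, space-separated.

θ = κ·ℓ = 0.3486 × 0.8364 = 0.29157 rad
ρ = (1 − cos θ)/κ = (1 − 0.95779)/0.3486 = 0.12107
z = sin θ / κ = 0.28746/0.3486 = 0.82460
x = ρ cos φ = 0.12107 × cos(135.24°) = -0.08597
y = ρ sin φ = 0.12107 × sin(135.24°) = 0.08525

-0.086 0.085 0.825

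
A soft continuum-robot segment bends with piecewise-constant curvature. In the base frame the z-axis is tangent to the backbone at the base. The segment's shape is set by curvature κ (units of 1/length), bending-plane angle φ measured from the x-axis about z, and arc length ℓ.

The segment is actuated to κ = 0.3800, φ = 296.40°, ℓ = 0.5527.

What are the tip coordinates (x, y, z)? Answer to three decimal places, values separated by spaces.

0.026 -0.052 0.549

θ = κ·ℓ = 0.3800 × 0.5527 = 0.21003 rad
ρ = (1 − cos θ)/κ = (1 − 0.97803)/0.3800 = 0.05783
z = sin θ / κ = 0.20849/0.3800 = 0.54865
x = ρ cos φ = 0.05783 × cos(296.40°) = 0.02571
y = ρ sin φ = 0.05783 × sin(296.40°) = -0.05180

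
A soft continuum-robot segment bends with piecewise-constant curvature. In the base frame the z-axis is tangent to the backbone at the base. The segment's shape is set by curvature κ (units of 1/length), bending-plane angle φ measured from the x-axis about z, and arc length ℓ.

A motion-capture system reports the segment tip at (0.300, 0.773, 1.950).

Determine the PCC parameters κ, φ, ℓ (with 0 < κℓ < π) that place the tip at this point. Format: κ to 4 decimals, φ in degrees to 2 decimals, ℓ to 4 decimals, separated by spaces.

ρ = √(x²+y²) = √(0.300² + 0.773²) = 0.82917
φ = atan2(y, x) mod 360° = atan2(0.773, 0.300) = 68.7889°
|p|² = ρ² + z² = 0.82917² + 1.950² = 4.49003
κ = 2ρ / |p|² = 2×0.82917 / 4.49003 = 0.36934
θ = 2·atan2(ρ, z) = 2·atan2(0.82917, 1.950) = 0.80411 rad
ℓ = θ/κ = 0.80411/0.36934 = 2.17715

0.3693 68.79 2.1772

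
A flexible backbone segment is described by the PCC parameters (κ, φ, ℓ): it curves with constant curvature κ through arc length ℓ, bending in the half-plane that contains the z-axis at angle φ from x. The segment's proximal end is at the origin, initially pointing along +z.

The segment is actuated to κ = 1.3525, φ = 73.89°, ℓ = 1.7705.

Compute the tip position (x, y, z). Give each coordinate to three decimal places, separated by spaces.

θ = κ·ℓ = 1.3525 × 1.7705 = 2.39460 rad
ρ = (1 − cos θ)/κ = (1 − -0.73374)/1.3525 = 1.28188
z = sin θ / κ = 0.67943/1.3525 = 0.50235
x = ρ cos φ = 1.28188 × cos(73.89°) = 0.35570
y = ρ sin φ = 1.28188 × sin(73.89°) = 1.23154

0.356 1.232 0.502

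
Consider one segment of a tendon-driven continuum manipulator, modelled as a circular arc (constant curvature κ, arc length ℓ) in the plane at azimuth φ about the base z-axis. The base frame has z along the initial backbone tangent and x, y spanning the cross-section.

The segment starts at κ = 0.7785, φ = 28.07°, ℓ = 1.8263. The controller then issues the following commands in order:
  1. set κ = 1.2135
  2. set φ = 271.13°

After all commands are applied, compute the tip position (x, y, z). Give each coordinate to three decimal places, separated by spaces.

initial: κ=0.7785, φ=28.07°, ℓ=1.8263
cmd 1: set κ=1.2135 → (κ,φ,ℓ)=(1.2135,28.07°,1.8263) → tip=(1.1645,0.6210,0.6583)
cmd 2: set φ=271.13° → (κ,φ,ℓ)=(1.2135,271.13°,1.8263) → tip=(0.0260,-1.3195,0.6583)

0.026 -1.320 0.658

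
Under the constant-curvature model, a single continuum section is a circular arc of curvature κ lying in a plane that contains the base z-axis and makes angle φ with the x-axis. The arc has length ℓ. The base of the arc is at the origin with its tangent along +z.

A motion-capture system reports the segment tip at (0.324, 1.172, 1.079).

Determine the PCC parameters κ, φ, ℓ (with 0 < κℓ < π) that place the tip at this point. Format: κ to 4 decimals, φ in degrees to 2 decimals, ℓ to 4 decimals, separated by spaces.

ρ = √(x²+y²) = √(0.324² + 1.172²) = 1.21596
φ = atan2(y, x) mod 360° = atan2(1.172, 0.324) = 74.5465°
|p|² = ρ² + z² = 1.21596² + 1.079² = 2.64280
κ = 2ρ / |p|² = 2×1.21596 / 2.64280 = 0.92021
θ = 2·atan2(ρ, z) = 2·atan2(1.21596, 1.079) = 1.69001 rad
ℓ = θ/κ = 1.69001/0.92021 = 1.83656

0.9202 74.55 1.8366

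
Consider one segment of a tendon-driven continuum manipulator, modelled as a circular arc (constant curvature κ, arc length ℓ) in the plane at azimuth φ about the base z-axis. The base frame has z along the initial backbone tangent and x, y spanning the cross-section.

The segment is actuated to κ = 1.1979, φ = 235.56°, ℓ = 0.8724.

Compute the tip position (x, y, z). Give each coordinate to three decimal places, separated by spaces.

-0.235 -0.343 0.722

θ = κ·ℓ = 1.1979 × 0.8724 = 1.04505 rad
ρ = (1 − cos θ)/κ = (1 − 0.50186)/1.1979 = 0.41584
z = sin θ / κ = 0.86495/1.1979 = 0.72205
x = ρ cos φ = 0.41584 × cos(235.56°) = -0.23518
y = ρ sin φ = 0.41584 × sin(235.56°) = -0.34295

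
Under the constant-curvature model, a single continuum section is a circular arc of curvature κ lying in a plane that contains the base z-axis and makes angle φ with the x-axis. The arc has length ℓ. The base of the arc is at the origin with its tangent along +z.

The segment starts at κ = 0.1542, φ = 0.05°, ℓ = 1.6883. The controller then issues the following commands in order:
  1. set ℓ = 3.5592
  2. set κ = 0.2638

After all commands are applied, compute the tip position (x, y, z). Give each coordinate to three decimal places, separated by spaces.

initial: κ=0.1542, φ=0.05°, ℓ=1.6883
cmd 1: set ℓ=3.5592 → (κ,φ,ℓ)=(0.1542,0.05°,3.5592) → tip=(0.9524,0.0008,3.3832)
cmd 2: set κ=0.2638 → (κ,φ,ℓ)=(0.2638,0.05°,3.5592) → tip=(1.5517,0.0014,3.0588)

1.552 0.001 3.059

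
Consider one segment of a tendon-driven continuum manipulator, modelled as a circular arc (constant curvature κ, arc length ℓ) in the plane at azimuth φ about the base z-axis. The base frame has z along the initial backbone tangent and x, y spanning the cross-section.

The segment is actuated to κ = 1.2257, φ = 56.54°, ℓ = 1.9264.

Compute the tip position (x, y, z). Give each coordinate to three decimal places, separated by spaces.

θ = κ·ℓ = 1.2257 × 1.9264 = 2.36119 rad
ρ = (1 − cos θ)/κ = (1 − -0.71063)/1.2257 = 1.39563
z = sin θ / κ = 0.70357/1.2257 = 0.57401
x = ρ cos φ = 1.39563 × cos(56.54°) = 0.76949
y = ρ sin φ = 1.39563 × sin(56.54°) = 1.16434

0.769 1.164 0.574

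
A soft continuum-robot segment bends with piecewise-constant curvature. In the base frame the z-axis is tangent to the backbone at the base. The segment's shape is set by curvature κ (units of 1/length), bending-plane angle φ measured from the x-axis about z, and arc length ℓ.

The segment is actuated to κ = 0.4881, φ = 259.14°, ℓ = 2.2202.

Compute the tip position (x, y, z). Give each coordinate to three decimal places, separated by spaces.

-0.205 -1.070 1.810

θ = κ·ℓ = 0.4881 × 2.2202 = 1.08368 rad
ρ = (1 − cos θ)/κ = (1 − 0.46808)/0.4881 = 1.08978
z = sin θ / κ = 0.88369/0.4881 = 1.81046
x = ρ cos φ = 1.08978 × cos(259.14°) = -0.20532
y = ρ sin φ = 1.08978 × sin(259.14°) = -1.07026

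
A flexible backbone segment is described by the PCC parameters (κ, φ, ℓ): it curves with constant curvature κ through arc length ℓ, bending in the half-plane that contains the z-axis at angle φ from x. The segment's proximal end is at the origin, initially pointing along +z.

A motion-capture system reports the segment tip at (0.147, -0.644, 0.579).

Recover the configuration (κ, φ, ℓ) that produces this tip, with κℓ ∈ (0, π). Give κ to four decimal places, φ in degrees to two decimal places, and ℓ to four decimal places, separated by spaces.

ρ = √(x²+y²) = √(0.147² + -0.644²) = 0.66056
φ = atan2(y, x) mod 360° = atan2(-0.644, 0.147) = 282.8581°
|p|² = ρ² + z² = 0.66056² + 0.579² = 0.77159
κ = 2ρ / |p|² = 2×0.66056 / 0.77159 = 1.71222
θ = 2·atan2(ρ, z) = 2·atan2(0.66056, 0.579) = 1.70221 rad
ℓ = θ/κ = 1.70221/1.71222 = 0.99415

1.7122 282.86 0.9942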